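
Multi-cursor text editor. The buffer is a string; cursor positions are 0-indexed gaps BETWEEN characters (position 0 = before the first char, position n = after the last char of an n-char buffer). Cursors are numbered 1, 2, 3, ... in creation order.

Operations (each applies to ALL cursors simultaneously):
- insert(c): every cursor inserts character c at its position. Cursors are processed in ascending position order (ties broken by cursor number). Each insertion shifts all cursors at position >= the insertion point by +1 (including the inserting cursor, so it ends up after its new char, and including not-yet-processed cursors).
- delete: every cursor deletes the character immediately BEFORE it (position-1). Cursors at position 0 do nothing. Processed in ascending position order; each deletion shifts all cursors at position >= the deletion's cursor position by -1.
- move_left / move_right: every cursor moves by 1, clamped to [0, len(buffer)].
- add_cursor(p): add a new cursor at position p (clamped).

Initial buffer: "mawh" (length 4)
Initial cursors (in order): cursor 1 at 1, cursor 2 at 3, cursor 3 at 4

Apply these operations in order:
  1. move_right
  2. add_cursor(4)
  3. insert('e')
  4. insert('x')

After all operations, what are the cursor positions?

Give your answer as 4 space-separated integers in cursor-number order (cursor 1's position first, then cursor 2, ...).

After op 1 (move_right): buffer="mawh" (len 4), cursors c1@2 c2@4 c3@4, authorship ....
After op 2 (add_cursor(4)): buffer="mawh" (len 4), cursors c1@2 c2@4 c3@4 c4@4, authorship ....
After op 3 (insert('e')): buffer="maewheee" (len 8), cursors c1@3 c2@8 c3@8 c4@8, authorship ..1..234
After op 4 (insert('x')): buffer="maexwheeexxx" (len 12), cursors c1@4 c2@12 c3@12 c4@12, authorship ..11..234234

Answer: 4 12 12 12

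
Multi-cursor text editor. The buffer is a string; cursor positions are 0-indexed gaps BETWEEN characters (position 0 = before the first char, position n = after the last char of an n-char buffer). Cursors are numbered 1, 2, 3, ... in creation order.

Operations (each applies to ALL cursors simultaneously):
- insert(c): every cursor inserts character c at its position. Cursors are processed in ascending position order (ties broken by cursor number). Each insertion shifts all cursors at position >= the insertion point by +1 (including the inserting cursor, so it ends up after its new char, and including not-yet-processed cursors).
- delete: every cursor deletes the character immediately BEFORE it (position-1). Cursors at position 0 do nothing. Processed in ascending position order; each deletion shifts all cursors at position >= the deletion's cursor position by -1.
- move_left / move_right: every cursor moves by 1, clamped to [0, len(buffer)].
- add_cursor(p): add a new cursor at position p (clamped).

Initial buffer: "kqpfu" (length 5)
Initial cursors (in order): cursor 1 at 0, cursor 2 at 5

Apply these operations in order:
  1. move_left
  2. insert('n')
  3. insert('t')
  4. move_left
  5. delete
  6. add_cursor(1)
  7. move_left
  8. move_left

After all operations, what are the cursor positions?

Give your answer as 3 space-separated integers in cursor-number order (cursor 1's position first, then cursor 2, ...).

Answer: 0 3 0

Derivation:
After op 1 (move_left): buffer="kqpfu" (len 5), cursors c1@0 c2@4, authorship .....
After op 2 (insert('n')): buffer="nkqpfnu" (len 7), cursors c1@1 c2@6, authorship 1....2.
After op 3 (insert('t')): buffer="ntkqpfntu" (len 9), cursors c1@2 c2@8, authorship 11....22.
After op 4 (move_left): buffer="ntkqpfntu" (len 9), cursors c1@1 c2@7, authorship 11....22.
After op 5 (delete): buffer="tkqpftu" (len 7), cursors c1@0 c2@5, authorship 1....2.
After op 6 (add_cursor(1)): buffer="tkqpftu" (len 7), cursors c1@0 c3@1 c2@5, authorship 1....2.
After op 7 (move_left): buffer="tkqpftu" (len 7), cursors c1@0 c3@0 c2@4, authorship 1....2.
After op 8 (move_left): buffer="tkqpftu" (len 7), cursors c1@0 c3@0 c2@3, authorship 1....2.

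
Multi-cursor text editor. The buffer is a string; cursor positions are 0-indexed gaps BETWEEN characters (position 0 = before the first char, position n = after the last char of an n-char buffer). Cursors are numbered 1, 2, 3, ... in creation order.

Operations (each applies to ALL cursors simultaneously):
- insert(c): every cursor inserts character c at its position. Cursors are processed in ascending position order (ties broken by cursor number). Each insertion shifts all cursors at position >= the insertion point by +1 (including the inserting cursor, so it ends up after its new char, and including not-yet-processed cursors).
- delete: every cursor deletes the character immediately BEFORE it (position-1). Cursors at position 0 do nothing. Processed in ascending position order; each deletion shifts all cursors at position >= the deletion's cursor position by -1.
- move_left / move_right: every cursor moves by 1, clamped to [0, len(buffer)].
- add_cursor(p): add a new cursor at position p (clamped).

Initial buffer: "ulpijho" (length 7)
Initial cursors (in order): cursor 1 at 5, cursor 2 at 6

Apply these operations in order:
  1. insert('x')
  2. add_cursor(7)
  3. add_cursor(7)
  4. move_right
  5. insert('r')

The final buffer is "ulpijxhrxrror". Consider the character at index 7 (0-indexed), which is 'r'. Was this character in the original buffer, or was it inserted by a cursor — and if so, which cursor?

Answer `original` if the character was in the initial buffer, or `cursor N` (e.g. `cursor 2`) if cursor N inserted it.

After op 1 (insert('x')): buffer="ulpijxhxo" (len 9), cursors c1@6 c2@8, authorship .....1.2.
After op 2 (add_cursor(7)): buffer="ulpijxhxo" (len 9), cursors c1@6 c3@7 c2@8, authorship .....1.2.
After op 3 (add_cursor(7)): buffer="ulpijxhxo" (len 9), cursors c1@6 c3@7 c4@7 c2@8, authorship .....1.2.
After op 4 (move_right): buffer="ulpijxhxo" (len 9), cursors c1@7 c3@8 c4@8 c2@9, authorship .....1.2.
After op 5 (insert('r')): buffer="ulpijxhrxrror" (len 13), cursors c1@8 c3@11 c4@11 c2@13, authorship .....1.1234.2
Authorship (.=original, N=cursor N): . . . . . 1 . 1 2 3 4 . 2
Index 7: author = 1

Answer: cursor 1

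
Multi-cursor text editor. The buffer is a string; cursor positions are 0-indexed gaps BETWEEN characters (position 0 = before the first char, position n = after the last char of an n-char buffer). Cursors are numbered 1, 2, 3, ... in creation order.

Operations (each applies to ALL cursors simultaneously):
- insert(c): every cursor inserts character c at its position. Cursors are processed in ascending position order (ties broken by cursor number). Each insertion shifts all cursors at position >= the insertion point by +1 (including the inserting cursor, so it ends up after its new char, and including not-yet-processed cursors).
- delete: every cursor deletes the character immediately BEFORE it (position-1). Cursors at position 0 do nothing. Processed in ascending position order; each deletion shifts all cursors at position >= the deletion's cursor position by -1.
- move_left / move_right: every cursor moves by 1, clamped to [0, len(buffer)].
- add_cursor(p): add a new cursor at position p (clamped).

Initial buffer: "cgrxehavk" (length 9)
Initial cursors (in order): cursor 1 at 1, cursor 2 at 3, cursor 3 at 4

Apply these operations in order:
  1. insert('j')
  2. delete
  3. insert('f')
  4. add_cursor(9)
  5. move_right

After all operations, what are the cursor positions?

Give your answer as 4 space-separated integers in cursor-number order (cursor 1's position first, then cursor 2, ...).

After op 1 (insert('j')): buffer="cjgrjxjehavk" (len 12), cursors c1@2 c2@5 c3@7, authorship .1..2.3.....
After op 2 (delete): buffer="cgrxehavk" (len 9), cursors c1@1 c2@3 c3@4, authorship .........
After op 3 (insert('f')): buffer="cfgrfxfehavk" (len 12), cursors c1@2 c2@5 c3@7, authorship .1..2.3.....
After op 4 (add_cursor(9)): buffer="cfgrfxfehavk" (len 12), cursors c1@2 c2@5 c3@7 c4@9, authorship .1..2.3.....
After op 5 (move_right): buffer="cfgrfxfehavk" (len 12), cursors c1@3 c2@6 c3@8 c4@10, authorship .1..2.3.....

Answer: 3 6 8 10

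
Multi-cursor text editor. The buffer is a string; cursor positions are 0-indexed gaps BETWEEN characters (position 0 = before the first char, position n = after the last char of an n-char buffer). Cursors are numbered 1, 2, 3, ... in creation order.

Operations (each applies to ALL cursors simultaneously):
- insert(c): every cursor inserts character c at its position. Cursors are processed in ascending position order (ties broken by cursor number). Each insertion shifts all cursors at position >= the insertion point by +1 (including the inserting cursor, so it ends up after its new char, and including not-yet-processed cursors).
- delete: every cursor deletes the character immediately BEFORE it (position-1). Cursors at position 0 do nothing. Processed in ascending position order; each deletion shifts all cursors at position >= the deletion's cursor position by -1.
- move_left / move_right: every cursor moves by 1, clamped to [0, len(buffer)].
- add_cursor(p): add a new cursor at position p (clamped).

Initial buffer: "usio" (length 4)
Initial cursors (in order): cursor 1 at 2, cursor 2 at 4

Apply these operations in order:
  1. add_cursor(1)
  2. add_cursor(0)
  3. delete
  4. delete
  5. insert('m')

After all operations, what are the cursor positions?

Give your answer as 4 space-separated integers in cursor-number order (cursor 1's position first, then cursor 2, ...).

After op 1 (add_cursor(1)): buffer="usio" (len 4), cursors c3@1 c1@2 c2@4, authorship ....
After op 2 (add_cursor(0)): buffer="usio" (len 4), cursors c4@0 c3@1 c1@2 c2@4, authorship ....
After op 3 (delete): buffer="i" (len 1), cursors c1@0 c3@0 c4@0 c2@1, authorship .
After op 4 (delete): buffer="" (len 0), cursors c1@0 c2@0 c3@0 c4@0, authorship 
After op 5 (insert('m')): buffer="mmmm" (len 4), cursors c1@4 c2@4 c3@4 c4@4, authorship 1234

Answer: 4 4 4 4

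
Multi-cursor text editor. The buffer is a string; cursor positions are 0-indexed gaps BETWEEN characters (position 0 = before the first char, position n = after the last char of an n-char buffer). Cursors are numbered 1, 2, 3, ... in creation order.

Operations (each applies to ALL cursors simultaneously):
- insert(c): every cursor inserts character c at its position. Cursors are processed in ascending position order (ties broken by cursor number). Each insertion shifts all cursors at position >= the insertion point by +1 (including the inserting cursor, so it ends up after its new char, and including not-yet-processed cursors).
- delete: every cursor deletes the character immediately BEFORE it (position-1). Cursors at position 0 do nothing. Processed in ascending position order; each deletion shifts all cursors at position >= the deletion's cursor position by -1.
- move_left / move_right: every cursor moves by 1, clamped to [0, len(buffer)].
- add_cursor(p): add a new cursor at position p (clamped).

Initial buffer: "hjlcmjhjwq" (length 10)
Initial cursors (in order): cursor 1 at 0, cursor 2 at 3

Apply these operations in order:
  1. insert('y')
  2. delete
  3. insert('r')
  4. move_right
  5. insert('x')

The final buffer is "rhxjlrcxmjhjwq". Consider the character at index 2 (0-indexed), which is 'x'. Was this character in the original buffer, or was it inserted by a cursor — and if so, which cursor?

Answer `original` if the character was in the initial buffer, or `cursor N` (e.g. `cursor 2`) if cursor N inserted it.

After op 1 (insert('y')): buffer="yhjlycmjhjwq" (len 12), cursors c1@1 c2@5, authorship 1...2.......
After op 2 (delete): buffer="hjlcmjhjwq" (len 10), cursors c1@0 c2@3, authorship ..........
After op 3 (insert('r')): buffer="rhjlrcmjhjwq" (len 12), cursors c1@1 c2@5, authorship 1...2.......
After op 4 (move_right): buffer="rhjlrcmjhjwq" (len 12), cursors c1@2 c2@6, authorship 1...2.......
After op 5 (insert('x')): buffer="rhxjlrcxmjhjwq" (len 14), cursors c1@3 c2@8, authorship 1.1..2.2......
Authorship (.=original, N=cursor N): 1 . 1 . . 2 . 2 . . . . . .
Index 2: author = 1

Answer: cursor 1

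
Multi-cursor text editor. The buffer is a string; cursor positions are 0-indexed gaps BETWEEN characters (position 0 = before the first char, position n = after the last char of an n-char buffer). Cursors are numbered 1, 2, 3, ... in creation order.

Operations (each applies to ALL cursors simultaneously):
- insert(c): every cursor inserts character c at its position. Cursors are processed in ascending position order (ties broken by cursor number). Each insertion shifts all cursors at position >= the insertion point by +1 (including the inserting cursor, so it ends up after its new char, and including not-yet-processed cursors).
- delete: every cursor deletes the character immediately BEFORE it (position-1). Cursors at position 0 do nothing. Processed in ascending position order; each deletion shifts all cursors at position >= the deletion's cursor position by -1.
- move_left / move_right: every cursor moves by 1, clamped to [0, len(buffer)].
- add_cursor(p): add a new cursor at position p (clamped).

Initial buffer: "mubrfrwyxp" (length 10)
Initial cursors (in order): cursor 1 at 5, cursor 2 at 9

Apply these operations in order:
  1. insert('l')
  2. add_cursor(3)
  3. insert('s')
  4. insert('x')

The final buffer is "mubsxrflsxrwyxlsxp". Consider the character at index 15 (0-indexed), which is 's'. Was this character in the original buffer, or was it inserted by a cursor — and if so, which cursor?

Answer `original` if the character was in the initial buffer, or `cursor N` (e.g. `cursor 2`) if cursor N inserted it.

After op 1 (insert('l')): buffer="mubrflrwyxlp" (len 12), cursors c1@6 c2@11, authorship .....1....2.
After op 2 (add_cursor(3)): buffer="mubrflrwyxlp" (len 12), cursors c3@3 c1@6 c2@11, authorship .....1....2.
After op 3 (insert('s')): buffer="mubsrflsrwyxlsp" (len 15), cursors c3@4 c1@8 c2@14, authorship ...3..11....22.
After op 4 (insert('x')): buffer="mubsxrflsxrwyxlsxp" (len 18), cursors c3@5 c1@10 c2@17, authorship ...33..111....222.
Authorship (.=original, N=cursor N): . . . 3 3 . . 1 1 1 . . . . 2 2 2 .
Index 15: author = 2

Answer: cursor 2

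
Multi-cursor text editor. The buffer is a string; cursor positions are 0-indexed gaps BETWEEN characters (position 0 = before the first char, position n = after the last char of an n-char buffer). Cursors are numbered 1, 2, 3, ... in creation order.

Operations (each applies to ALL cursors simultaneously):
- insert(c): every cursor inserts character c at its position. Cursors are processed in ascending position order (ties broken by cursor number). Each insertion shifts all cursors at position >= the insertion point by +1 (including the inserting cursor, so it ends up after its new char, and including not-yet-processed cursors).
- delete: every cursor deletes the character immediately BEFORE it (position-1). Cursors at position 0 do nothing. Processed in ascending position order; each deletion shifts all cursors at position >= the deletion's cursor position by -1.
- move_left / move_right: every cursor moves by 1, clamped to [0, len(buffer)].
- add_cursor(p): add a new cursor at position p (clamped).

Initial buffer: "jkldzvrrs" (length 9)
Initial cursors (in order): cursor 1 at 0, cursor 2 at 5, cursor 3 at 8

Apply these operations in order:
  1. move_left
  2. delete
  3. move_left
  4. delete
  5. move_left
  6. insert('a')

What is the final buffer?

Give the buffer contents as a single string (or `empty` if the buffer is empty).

After op 1 (move_left): buffer="jkldzvrrs" (len 9), cursors c1@0 c2@4 c3@7, authorship .........
After op 2 (delete): buffer="jklzvrs" (len 7), cursors c1@0 c2@3 c3@5, authorship .......
After op 3 (move_left): buffer="jklzvrs" (len 7), cursors c1@0 c2@2 c3@4, authorship .......
After op 4 (delete): buffer="jlvrs" (len 5), cursors c1@0 c2@1 c3@2, authorship .....
After op 5 (move_left): buffer="jlvrs" (len 5), cursors c1@0 c2@0 c3@1, authorship .....
After op 6 (insert('a')): buffer="aajalvrs" (len 8), cursors c1@2 c2@2 c3@4, authorship 12.3....

Answer: aajalvrs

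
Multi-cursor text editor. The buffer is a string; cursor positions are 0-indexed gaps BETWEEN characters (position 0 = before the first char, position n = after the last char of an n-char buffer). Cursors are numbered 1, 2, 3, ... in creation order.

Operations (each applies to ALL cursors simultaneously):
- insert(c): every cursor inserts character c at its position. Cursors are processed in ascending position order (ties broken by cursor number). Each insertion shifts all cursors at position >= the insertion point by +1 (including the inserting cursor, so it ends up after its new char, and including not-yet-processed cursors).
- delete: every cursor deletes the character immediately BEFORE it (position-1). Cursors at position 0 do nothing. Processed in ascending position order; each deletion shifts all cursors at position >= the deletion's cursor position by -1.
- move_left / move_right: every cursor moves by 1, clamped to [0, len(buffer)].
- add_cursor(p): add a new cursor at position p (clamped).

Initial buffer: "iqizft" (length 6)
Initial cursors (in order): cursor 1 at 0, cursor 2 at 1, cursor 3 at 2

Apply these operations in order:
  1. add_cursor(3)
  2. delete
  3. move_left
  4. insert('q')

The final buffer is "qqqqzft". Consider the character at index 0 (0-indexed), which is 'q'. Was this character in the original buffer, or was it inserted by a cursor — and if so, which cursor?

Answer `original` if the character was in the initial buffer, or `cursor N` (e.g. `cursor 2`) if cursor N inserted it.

After op 1 (add_cursor(3)): buffer="iqizft" (len 6), cursors c1@0 c2@1 c3@2 c4@3, authorship ......
After op 2 (delete): buffer="zft" (len 3), cursors c1@0 c2@0 c3@0 c4@0, authorship ...
After op 3 (move_left): buffer="zft" (len 3), cursors c1@0 c2@0 c3@0 c4@0, authorship ...
After op 4 (insert('q')): buffer="qqqqzft" (len 7), cursors c1@4 c2@4 c3@4 c4@4, authorship 1234...
Authorship (.=original, N=cursor N): 1 2 3 4 . . .
Index 0: author = 1

Answer: cursor 1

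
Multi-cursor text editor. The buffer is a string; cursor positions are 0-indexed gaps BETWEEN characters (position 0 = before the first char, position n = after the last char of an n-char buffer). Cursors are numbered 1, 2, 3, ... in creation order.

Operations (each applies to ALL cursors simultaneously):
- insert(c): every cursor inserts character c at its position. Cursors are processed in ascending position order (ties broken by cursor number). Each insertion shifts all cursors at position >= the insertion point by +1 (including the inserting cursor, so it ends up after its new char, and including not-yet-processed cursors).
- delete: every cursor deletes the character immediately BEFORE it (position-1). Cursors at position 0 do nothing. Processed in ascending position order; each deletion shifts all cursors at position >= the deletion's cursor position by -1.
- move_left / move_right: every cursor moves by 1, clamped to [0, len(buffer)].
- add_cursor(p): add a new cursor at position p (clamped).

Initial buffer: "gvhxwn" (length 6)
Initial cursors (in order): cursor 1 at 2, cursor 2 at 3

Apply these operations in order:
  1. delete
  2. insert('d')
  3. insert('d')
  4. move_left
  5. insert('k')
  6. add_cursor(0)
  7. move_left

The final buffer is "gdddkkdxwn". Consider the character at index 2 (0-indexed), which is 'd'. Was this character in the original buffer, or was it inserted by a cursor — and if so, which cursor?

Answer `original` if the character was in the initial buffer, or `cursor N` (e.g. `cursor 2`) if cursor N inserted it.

After op 1 (delete): buffer="gxwn" (len 4), cursors c1@1 c2@1, authorship ....
After op 2 (insert('d')): buffer="gddxwn" (len 6), cursors c1@3 c2@3, authorship .12...
After op 3 (insert('d')): buffer="gddddxwn" (len 8), cursors c1@5 c2@5, authorship .1212...
After op 4 (move_left): buffer="gddddxwn" (len 8), cursors c1@4 c2@4, authorship .1212...
After op 5 (insert('k')): buffer="gdddkkdxwn" (len 10), cursors c1@6 c2@6, authorship .121122...
After op 6 (add_cursor(0)): buffer="gdddkkdxwn" (len 10), cursors c3@0 c1@6 c2@6, authorship .121122...
After op 7 (move_left): buffer="gdddkkdxwn" (len 10), cursors c3@0 c1@5 c2@5, authorship .121122...
Authorship (.=original, N=cursor N): . 1 2 1 1 2 2 . . .
Index 2: author = 2

Answer: cursor 2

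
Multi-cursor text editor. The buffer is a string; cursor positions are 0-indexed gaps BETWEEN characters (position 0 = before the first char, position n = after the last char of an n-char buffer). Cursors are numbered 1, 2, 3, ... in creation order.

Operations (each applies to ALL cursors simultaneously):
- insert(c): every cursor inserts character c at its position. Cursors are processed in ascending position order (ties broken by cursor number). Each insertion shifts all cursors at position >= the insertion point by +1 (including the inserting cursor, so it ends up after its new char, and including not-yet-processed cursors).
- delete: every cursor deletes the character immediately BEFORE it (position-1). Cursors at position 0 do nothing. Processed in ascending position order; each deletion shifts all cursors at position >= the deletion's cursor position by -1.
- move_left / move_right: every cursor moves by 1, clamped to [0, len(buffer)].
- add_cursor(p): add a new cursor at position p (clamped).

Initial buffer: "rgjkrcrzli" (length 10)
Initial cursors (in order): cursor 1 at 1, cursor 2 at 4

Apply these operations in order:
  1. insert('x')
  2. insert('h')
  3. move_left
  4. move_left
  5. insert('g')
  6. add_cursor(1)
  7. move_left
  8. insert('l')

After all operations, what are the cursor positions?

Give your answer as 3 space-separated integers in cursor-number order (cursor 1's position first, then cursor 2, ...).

Answer: 3 10 1

Derivation:
After op 1 (insert('x')): buffer="rxgjkxrcrzli" (len 12), cursors c1@2 c2@6, authorship .1...2......
After op 2 (insert('h')): buffer="rxhgjkxhrcrzli" (len 14), cursors c1@3 c2@8, authorship .11...22......
After op 3 (move_left): buffer="rxhgjkxhrcrzli" (len 14), cursors c1@2 c2@7, authorship .11...22......
After op 4 (move_left): buffer="rxhgjkxhrcrzli" (len 14), cursors c1@1 c2@6, authorship .11...22......
After op 5 (insert('g')): buffer="rgxhgjkgxhrcrzli" (len 16), cursors c1@2 c2@8, authorship .111...222......
After op 6 (add_cursor(1)): buffer="rgxhgjkgxhrcrzli" (len 16), cursors c3@1 c1@2 c2@8, authorship .111...222......
After op 7 (move_left): buffer="rgxhgjkgxhrcrzli" (len 16), cursors c3@0 c1@1 c2@7, authorship .111...222......
After op 8 (insert('l')): buffer="lrlgxhgjklgxhrcrzli" (len 19), cursors c3@1 c1@3 c2@10, authorship 3.1111...2222......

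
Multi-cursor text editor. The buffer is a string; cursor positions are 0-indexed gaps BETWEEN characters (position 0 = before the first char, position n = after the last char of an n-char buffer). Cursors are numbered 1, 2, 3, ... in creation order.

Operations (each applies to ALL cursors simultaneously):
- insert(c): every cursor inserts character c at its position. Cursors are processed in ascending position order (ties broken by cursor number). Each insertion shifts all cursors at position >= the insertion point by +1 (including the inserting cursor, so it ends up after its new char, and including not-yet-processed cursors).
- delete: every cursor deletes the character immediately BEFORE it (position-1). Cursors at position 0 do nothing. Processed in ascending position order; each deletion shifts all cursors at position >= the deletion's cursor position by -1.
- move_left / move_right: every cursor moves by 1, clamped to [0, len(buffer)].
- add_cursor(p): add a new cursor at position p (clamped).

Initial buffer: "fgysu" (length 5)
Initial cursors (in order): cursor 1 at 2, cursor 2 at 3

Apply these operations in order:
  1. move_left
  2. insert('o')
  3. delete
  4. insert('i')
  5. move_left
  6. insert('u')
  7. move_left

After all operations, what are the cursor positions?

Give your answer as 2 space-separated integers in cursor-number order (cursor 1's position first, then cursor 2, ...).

After op 1 (move_left): buffer="fgysu" (len 5), cursors c1@1 c2@2, authorship .....
After op 2 (insert('o')): buffer="fogoysu" (len 7), cursors c1@2 c2@4, authorship .1.2...
After op 3 (delete): buffer="fgysu" (len 5), cursors c1@1 c2@2, authorship .....
After op 4 (insert('i')): buffer="figiysu" (len 7), cursors c1@2 c2@4, authorship .1.2...
After op 5 (move_left): buffer="figiysu" (len 7), cursors c1@1 c2@3, authorship .1.2...
After op 6 (insert('u')): buffer="fuiguiysu" (len 9), cursors c1@2 c2@5, authorship .11.22...
After op 7 (move_left): buffer="fuiguiysu" (len 9), cursors c1@1 c2@4, authorship .11.22...

Answer: 1 4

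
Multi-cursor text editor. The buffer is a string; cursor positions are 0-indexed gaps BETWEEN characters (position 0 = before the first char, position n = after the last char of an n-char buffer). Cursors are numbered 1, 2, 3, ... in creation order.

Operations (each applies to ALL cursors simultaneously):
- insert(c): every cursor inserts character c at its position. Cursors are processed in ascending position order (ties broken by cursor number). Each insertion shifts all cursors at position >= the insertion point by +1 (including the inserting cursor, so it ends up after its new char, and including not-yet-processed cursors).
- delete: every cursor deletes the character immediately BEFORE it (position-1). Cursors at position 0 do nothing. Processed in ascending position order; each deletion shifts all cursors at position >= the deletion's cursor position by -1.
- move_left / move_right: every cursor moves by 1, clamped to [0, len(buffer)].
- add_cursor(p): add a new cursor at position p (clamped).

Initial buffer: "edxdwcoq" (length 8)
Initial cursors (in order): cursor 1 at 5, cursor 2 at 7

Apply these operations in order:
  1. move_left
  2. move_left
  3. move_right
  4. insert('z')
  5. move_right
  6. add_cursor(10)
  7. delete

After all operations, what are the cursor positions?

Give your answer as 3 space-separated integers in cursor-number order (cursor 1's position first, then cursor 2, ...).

After op 1 (move_left): buffer="edxdwcoq" (len 8), cursors c1@4 c2@6, authorship ........
After op 2 (move_left): buffer="edxdwcoq" (len 8), cursors c1@3 c2@5, authorship ........
After op 3 (move_right): buffer="edxdwcoq" (len 8), cursors c1@4 c2@6, authorship ........
After op 4 (insert('z')): buffer="edxdzwczoq" (len 10), cursors c1@5 c2@8, authorship ....1..2..
After op 5 (move_right): buffer="edxdzwczoq" (len 10), cursors c1@6 c2@9, authorship ....1..2..
After op 6 (add_cursor(10)): buffer="edxdzwczoq" (len 10), cursors c1@6 c2@9 c3@10, authorship ....1..2..
After op 7 (delete): buffer="edxdzcz" (len 7), cursors c1@5 c2@7 c3@7, authorship ....1.2

Answer: 5 7 7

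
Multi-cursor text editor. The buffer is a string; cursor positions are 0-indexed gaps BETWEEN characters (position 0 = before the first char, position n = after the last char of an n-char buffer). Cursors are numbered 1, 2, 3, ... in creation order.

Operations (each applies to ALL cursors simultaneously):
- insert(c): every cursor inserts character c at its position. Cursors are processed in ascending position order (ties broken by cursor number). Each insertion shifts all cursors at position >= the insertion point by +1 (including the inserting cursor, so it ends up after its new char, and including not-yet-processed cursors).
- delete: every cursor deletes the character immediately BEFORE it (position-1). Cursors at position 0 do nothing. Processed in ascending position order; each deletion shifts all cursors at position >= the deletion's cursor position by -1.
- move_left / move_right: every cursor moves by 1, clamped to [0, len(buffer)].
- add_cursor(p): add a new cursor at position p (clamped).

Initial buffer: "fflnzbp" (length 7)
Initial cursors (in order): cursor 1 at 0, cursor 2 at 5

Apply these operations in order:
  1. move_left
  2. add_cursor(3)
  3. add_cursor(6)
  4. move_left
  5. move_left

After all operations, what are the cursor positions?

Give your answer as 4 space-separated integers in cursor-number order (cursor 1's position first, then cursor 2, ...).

After op 1 (move_left): buffer="fflnzbp" (len 7), cursors c1@0 c2@4, authorship .......
After op 2 (add_cursor(3)): buffer="fflnzbp" (len 7), cursors c1@0 c3@3 c2@4, authorship .......
After op 3 (add_cursor(6)): buffer="fflnzbp" (len 7), cursors c1@0 c3@3 c2@4 c4@6, authorship .......
After op 4 (move_left): buffer="fflnzbp" (len 7), cursors c1@0 c3@2 c2@3 c4@5, authorship .......
After op 5 (move_left): buffer="fflnzbp" (len 7), cursors c1@0 c3@1 c2@2 c4@4, authorship .......

Answer: 0 2 1 4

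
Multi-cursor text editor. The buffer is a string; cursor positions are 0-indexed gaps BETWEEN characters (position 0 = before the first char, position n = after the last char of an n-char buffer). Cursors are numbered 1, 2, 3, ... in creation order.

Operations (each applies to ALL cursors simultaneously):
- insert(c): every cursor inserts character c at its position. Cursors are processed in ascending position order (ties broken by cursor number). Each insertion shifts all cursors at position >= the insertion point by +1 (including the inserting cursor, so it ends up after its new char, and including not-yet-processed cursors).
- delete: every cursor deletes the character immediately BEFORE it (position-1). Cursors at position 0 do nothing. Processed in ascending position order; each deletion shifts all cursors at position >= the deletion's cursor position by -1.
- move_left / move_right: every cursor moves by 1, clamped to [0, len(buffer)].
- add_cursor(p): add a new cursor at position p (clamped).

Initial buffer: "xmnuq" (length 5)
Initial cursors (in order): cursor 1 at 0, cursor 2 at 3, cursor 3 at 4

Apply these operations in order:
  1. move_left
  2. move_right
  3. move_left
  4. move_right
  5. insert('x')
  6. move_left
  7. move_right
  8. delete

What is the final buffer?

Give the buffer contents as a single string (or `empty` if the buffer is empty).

Answer: xmnuq

Derivation:
After op 1 (move_left): buffer="xmnuq" (len 5), cursors c1@0 c2@2 c3@3, authorship .....
After op 2 (move_right): buffer="xmnuq" (len 5), cursors c1@1 c2@3 c3@4, authorship .....
After op 3 (move_left): buffer="xmnuq" (len 5), cursors c1@0 c2@2 c3@3, authorship .....
After op 4 (move_right): buffer="xmnuq" (len 5), cursors c1@1 c2@3 c3@4, authorship .....
After op 5 (insert('x')): buffer="xxmnxuxq" (len 8), cursors c1@2 c2@5 c3@7, authorship .1..2.3.
After op 6 (move_left): buffer="xxmnxuxq" (len 8), cursors c1@1 c2@4 c3@6, authorship .1..2.3.
After op 7 (move_right): buffer="xxmnxuxq" (len 8), cursors c1@2 c2@5 c3@7, authorship .1..2.3.
After op 8 (delete): buffer="xmnuq" (len 5), cursors c1@1 c2@3 c3@4, authorship .....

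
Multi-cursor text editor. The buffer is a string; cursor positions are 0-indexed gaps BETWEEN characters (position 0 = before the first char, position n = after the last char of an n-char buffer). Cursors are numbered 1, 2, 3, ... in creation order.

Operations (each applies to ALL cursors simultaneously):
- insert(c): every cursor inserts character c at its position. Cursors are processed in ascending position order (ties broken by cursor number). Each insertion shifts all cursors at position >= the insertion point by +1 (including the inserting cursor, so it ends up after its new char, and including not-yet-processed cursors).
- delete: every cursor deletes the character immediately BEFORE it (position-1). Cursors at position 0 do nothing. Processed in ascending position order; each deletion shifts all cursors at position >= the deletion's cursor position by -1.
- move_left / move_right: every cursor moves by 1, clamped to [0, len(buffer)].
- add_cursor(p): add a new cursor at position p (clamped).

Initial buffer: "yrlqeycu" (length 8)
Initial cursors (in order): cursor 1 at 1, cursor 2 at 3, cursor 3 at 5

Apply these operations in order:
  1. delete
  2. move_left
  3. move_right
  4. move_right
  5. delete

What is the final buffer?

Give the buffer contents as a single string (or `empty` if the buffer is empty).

Answer: cu

Derivation:
After op 1 (delete): buffer="rqycu" (len 5), cursors c1@0 c2@1 c3@2, authorship .....
After op 2 (move_left): buffer="rqycu" (len 5), cursors c1@0 c2@0 c3@1, authorship .....
After op 3 (move_right): buffer="rqycu" (len 5), cursors c1@1 c2@1 c3@2, authorship .....
After op 4 (move_right): buffer="rqycu" (len 5), cursors c1@2 c2@2 c3@3, authorship .....
After op 5 (delete): buffer="cu" (len 2), cursors c1@0 c2@0 c3@0, authorship ..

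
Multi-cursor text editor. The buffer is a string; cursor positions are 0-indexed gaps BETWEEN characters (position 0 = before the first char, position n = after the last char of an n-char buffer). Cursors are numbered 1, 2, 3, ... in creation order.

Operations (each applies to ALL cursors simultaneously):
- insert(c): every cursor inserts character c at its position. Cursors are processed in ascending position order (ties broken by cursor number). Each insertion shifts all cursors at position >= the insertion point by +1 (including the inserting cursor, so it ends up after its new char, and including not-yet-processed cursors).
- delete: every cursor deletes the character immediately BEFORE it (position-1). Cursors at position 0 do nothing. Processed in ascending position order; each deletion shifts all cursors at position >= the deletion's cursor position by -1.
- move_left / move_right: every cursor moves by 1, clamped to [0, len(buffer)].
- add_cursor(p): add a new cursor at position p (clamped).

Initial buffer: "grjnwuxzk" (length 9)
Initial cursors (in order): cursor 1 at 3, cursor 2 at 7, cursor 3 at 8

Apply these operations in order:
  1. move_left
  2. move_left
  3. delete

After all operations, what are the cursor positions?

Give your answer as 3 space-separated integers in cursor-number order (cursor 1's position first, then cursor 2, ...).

After op 1 (move_left): buffer="grjnwuxzk" (len 9), cursors c1@2 c2@6 c3@7, authorship .........
After op 2 (move_left): buffer="grjnwuxzk" (len 9), cursors c1@1 c2@5 c3@6, authorship .........
After op 3 (delete): buffer="rjnxzk" (len 6), cursors c1@0 c2@3 c3@3, authorship ......

Answer: 0 3 3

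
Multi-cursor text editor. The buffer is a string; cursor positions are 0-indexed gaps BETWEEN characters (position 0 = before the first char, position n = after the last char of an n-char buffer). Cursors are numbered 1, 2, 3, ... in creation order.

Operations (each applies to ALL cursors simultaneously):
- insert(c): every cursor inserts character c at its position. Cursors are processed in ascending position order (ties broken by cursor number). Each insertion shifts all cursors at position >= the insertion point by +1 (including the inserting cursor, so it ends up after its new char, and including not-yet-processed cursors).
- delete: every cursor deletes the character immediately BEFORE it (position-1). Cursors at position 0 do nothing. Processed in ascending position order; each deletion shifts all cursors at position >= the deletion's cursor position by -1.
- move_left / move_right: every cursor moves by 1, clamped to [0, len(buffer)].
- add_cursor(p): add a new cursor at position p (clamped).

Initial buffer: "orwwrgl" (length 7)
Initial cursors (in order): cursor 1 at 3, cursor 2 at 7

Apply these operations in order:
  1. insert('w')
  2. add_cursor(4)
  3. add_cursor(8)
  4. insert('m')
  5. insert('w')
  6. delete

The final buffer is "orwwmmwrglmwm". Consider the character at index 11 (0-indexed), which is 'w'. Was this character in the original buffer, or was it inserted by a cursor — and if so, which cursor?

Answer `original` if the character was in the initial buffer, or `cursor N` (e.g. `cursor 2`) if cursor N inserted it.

Answer: cursor 2

Derivation:
After op 1 (insert('w')): buffer="orwwwrglw" (len 9), cursors c1@4 c2@9, authorship ...1....2
After op 2 (add_cursor(4)): buffer="orwwwrglw" (len 9), cursors c1@4 c3@4 c2@9, authorship ...1....2
After op 3 (add_cursor(8)): buffer="orwwwrglw" (len 9), cursors c1@4 c3@4 c4@8 c2@9, authorship ...1....2
After op 4 (insert('m')): buffer="orwwmmwrglmwm" (len 13), cursors c1@6 c3@6 c4@11 c2@13, authorship ...113....422
After op 5 (insert('w')): buffer="orwwmmwwwrglmwwmw" (len 17), cursors c1@8 c3@8 c4@14 c2@17, authorship ...11313....44222
After op 6 (delete): buffer="orwwmmwrglmwm" (len 13), cursors c1@6 c3@6 c4@11 c2@13, authorship ...113....422
Authorship (.=original, N=cursor N): . . . 1 1 3 . . . . 4 2 2
Index 11: author = 2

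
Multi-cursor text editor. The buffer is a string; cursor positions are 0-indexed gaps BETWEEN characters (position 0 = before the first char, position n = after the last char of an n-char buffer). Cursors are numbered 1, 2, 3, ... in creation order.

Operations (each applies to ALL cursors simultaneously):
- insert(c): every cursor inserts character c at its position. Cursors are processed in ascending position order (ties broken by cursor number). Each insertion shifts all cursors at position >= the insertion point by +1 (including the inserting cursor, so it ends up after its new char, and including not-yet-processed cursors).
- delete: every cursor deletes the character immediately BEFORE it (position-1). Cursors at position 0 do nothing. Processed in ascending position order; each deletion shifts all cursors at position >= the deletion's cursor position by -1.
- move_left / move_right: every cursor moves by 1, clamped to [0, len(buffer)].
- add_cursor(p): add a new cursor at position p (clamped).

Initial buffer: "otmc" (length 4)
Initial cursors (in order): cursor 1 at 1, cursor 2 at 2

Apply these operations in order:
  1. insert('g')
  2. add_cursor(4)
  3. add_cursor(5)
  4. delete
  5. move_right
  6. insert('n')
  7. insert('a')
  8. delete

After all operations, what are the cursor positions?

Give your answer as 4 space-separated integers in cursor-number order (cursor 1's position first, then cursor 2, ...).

After op 1 (insert('g')): buffer="ogtgmc" (len 6), cursors c1@2 c2@4, authorship .1.2..
After op 2 (add_cursor(4)): buffer="ogtgmc" (len 6), cursors c1@2 c2@4 c3@4, authorship .1.2..
After op 3 (add_cursor(5)): buffer="ogtgmc" (len 6), cursors c1@2 c2@4 c3@4 c4@5, authorship .1.2..
After op 4 (delete): buffer="oc" (len 2), cursors c1@1 c2@1 c3@1 c4@1, authorship ..
After op 5 (move_right): buffer="oc" (len 2), cursors c1@2 c2@2 c3@2 c4@2, authorship ..
After op 6 (insert('n')): buffer="ocnnnn" (len 6), cursors c1@6 c2@6 c3@6 c4@6, authorship ..1234
After op 7 (insert('a')): buffer="ocnnnnaaaa" (len 10), cursors c1@10 c2@10 c3@10 c4@10, authorship ..12341234
After op 8 (delete): buffer="ocnnnn" (len 6), cursors c1@6 c2@6 c3@6 c4@6, authorship ..1234

Answer: 6 6 6 6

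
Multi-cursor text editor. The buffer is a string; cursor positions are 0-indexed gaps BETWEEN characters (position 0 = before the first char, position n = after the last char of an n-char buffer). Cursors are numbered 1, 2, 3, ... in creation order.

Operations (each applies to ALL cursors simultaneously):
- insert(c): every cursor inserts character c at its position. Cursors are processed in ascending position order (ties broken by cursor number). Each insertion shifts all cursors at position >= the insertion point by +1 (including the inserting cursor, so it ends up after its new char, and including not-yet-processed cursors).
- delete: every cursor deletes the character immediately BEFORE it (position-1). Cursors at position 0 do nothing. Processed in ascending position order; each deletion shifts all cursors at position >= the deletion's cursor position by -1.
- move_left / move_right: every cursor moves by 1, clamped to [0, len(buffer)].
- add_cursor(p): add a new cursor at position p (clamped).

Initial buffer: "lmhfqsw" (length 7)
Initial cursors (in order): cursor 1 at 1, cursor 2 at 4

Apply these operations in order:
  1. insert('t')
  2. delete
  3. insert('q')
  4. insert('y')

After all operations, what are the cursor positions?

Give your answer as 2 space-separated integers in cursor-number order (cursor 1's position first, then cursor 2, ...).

After op 1 (insert('t')): buffer="ltmhftqsw" (len 9), cursors c1@2 c2@6, authorship .1...2...
After op 2 (delete): buffer="lmhfqsw" (len 7), cursors c1@1 c2@4, authorship .......
After op 3 (insert('q')): buffer="lqmhfqqsw" (len 9), cursors c1@2 c2@6, authorship .1...2...
After op 4 (insert('y')): buffer="lqymhfqyqsw" (len 11), cursors c1@3 c2@8, authorship .11...22...

Answer: 3 8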